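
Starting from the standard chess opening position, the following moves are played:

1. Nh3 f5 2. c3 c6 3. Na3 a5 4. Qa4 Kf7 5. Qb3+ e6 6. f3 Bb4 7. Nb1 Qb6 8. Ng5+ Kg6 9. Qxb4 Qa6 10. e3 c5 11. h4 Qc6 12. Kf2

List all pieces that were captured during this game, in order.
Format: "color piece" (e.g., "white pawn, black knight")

Tracking captures:
  Qxb4: captured black bishop

black bishop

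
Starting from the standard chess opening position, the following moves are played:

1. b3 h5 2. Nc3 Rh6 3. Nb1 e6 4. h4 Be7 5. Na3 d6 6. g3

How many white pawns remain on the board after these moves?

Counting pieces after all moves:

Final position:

  a b c d e f g h
  ─────────────────
8│♜ ♞ ♝ ♛ ♚ · ♞ ·│8
7│♟ ♟ ♟ · ♝ ♟ ♟ ·│7
6│· · · ♟ ♟ · · ♜│6
5│· · · · · · · ♟│5
4│· · · · · · · ♙│4
3│♘ ♙ · · · · ♙ ·│3
2│♙ · ♙ ♙ ♙ ♙ · ·│2
1│♖ · ♗ ♕ ♔ ♗ ♘ ♖│1
  ─────────────────
  a b c d e f g h


8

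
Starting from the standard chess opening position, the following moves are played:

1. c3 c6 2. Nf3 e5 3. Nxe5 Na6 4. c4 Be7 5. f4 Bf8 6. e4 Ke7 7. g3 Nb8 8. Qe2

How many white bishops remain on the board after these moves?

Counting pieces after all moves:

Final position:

  a b c d e f g h
  ─────────────────
8│♜ ♞ ♝ ♛ · ♝ ♞ ♜│8
7│♟ ♟ · ♟ ♚ ♟ ♟ ♟│7
6│· · ♟ · · · · ·│6
5│· · · · ♘ · · ·│5
4│· · ♙ · ♙ ♙ · ·│4
3│· · · · · · ♙ ·│3
2│♙ ♙ · ♙ ♕ · · ♙│2
1│♖ ♘ ♗ · ♔ ♗ · ♖│1
  ─────────────────
  a b c d e f g h


2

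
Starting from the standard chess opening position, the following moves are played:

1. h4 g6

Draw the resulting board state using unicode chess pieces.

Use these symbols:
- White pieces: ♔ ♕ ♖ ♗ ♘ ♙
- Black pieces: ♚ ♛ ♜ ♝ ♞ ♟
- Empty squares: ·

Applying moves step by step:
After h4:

♜ ♞ ♝ ♛ ♚ ♝ ♞ ♜
♟ ♟ ♟ ♟ ♟ ♟ ♟ ♟
· · · · · · · ·
· · · · · · · ·
· · · · · · · ♙
· · · · · · · ·
♙ ♙ ♙ ♙ ♙ ♙ ♙ ·
♖ ♘ ♗ ♕ ♔ ♗ ♘ ♖


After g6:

♜ ♞ ♝ ♛ ♚ ♝ ♞ ♜
♟ ♟ ♟ ♟ ♟ ♟ · ♟
· · · · · · ♟ ·
· · · · · · · ·
· · · · · · · ♙
· · · · · · · ·
♙ ♙ ♙ ♙ ♙ ♙ ♙ ·
♖ ♘ ♗ ♕ ♔ ♗ ♘ ♖



  a b c d e f g h
  ─────────────────
8│♜ ♞ ♝ ♛ ♚ ♝ ♞ ♜│8
7│♟ ♟ ♟ ♟ ♟ ♟ · ♟│7
6│· · · · · · ♟ ·│6
5│· · · · · · · ·│5
4│· · · · · · · ♙│4
3│· · · · · · · ·│3
2│♙ ♙ ♙ ♙ ♙ ♙ ♙ ·│2
1│♖ ♘ ♗ ♕ ♔ ♗ ♘ ♖│1
  ─────────────────
  a b c d e f g h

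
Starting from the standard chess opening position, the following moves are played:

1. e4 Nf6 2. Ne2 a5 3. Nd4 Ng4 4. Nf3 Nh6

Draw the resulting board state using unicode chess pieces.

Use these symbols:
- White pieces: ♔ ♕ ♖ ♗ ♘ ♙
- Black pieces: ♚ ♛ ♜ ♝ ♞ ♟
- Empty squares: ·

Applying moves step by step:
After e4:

♜ ♞ ♝ ♛ ♚ ♝ ♞ ♜
♟ ♟ ♟ ♟ ♟ ♟ ♟ ♟
· · · · · · · ·
· · · · · · · ·
· · · · ♙ · · ·
· · · · · · · ·
♙ ♙ ♙ ♙ · ♙ ♙ ♙
♖ ♘ ♗ ♕ ♔ ♗ ♘ ♖


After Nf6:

♜ ♞ ♝ ♛ ♚ ♝ · ♜
♟ ♟ ♟ ♟ ♟ ♟ ♟ ♟
· · · · · ♞ · ·
· · · · · · · ·
· · · · ♙ · · ·
· · · · · · · ·
♙ ♙ ♙ ♙ · ♙ ♙ ♙
♖ ♘ ♗ ♕ ♔ ♗ ♘ ♖


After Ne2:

♜ ♞ ♝ ♛ ♚ ♝ · ♜
♟ ♟ ♟ ♟ ♟ ♟ ♟ ♟
· · · · · ♞ · ·
· · · · · · · ·
· · · · ♙ · · ·
· · · · · · · ·
♙ ♙ ♙ ♙ ♘ ♙ ♙ ♙
♖ ♘ ♗ ♕ ♔ ♗ · ♖


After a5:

♜ ♞ ♝ ♛ ♚ ♝ · ♜
· ♟ ♟ ♟ ♟ ♟ ♟ ♟
· · · · · ♞ · ·
♟ · · · · · · ·
· · · · ♙ · · ·
· · · · · · · ·
♙ ♙ ♙ ♙ ♘ ♙ ♙ ♙
♖ ♘ ♗ ♕ ♔ ♗ · ♖


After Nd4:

♜ ♞ ♝ ♛ ♚ ♝ · ♜
· ♟ ♟ ♟ ♟ ♟ ♟ ♟
· · · · · ♞ · ·
♟ · · · · · · ·
· · · ♘ ♙ · · ·
· · · · · · · ·
♙ ♙ ♙ ♙ · ♙ ♙ ♙
♖ ♘ ♗ ♕ ♔ ♗ · ♖


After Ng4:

♜ ♞ ♝ ♛ ♚ ♝ · ♜
· ♟ ♟ ♟ ♟ ♟ ♟ ♟
· · · · · · · ·
♟ · · · · · · ·
· · · ♘ ♙ · ♞ ·
· · · · · · · ·
♙ ♙ ♙ ♙ · ♙ ♙ ♙
♖ ♘ ♗ ♕ ♔ ♗ · ♖


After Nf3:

♜ ♞ ♝ ♛ ♚ ♝ · ♜
· ♟ ♟ ♟ ♟ ♟ ♟ ♟
· · · · · · · ·
♟ · · · · · · ·
· · · · ♙ · ♞ ·
· · · · · ♘ · ·
♙ ♙ ♙ ♙ · ♙ ♙ ♙
♖ ♘ ♗ ♕ ♔ ♗ · ♖


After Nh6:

♜ ♞ ♝ ♛ ♚ ♝ · ♜
· ♟ ♟ ♟ ♟ ♟ ♟ ♟
· · · · · · · ♞
♟ · · · · · · ·
· · · · ♙ · · ·
· · · · · ♘ · ·
♙ ♙ ♙ ♙ · ♙ ♙ ♙
♖ ♘ ♗ ♕ ♔ ♗ · ♖



  a b c d e f g h
  ─────────────────
8│♜ ♞ ♝ ♛ ♚ ♝ · ♜│8
7│· ♟ ♟ ♟ ♟ ♟ ♟ ♟│7
6│· · · · · · · ♞│6
5│♟ · · · · · · ·│5
4│· · · · ♙ · · ·│4
3│· · · · · ♘ · ·│3
2│♙ ♙ ♙ ♙ · ♙ ♙ ♙│2
1│♖ ♘ ♗ ♕ ♔ ♗ · ♖│1
  ─────────────────
  a b c d e f g h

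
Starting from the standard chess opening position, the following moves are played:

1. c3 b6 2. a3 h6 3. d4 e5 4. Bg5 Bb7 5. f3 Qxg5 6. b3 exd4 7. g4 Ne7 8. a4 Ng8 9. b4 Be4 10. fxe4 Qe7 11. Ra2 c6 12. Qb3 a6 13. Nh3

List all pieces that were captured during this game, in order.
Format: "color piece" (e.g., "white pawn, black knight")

Tracking captures:
  Qxg5: captured white bishop
  exd4: captured white pawn
  fxe4: captured black bishop

white bishop, white pawn, black bishop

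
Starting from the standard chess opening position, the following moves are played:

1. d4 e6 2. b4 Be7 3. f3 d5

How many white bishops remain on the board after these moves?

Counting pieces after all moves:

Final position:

  a b c d e f g h
  ─────────────────
8│♜ ♞ ♝ ♛ ♚ · ♞ ♜│8
7│♟ ♟ ♟ · ♝ ♟ ♟ ♟│7
6│· · · · ♟ · · ·│6
5│· · · ♟ · · · ·│5
4│· ♙ · ♙ · · · ·│4
3│· · · · · ♙ · ·│3
2│♙ · ♙ · ♙ · ♙ ♙│2
1│♖ ♘ ♗ ♕ ♔ ♗ ♘ ♖│1
  ─────────────────
  a b c d e f g h


2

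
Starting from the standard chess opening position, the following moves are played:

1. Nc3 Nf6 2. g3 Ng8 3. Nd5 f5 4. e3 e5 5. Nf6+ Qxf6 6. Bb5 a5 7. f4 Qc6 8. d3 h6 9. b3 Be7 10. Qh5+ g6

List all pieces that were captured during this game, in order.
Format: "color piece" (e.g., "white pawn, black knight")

Tracking captures:
  Qxf6: captured white knight

white knight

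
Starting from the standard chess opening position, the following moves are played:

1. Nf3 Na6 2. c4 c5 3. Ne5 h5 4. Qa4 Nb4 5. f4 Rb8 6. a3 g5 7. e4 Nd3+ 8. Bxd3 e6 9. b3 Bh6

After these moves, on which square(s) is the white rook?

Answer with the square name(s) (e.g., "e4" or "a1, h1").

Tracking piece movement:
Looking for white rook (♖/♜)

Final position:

  a b c d e f g h
  ─────────────────
8│· ♜ ♝ ♛ ♚ · ♞ ♜│8
7│♟ ♟ · ♟ · ♟ · ·│7
6│· · · · ♟ · · ♝│6
5│· · ♟ · ♘ · ♟ ♟│5
4│♕ · ♙ · ♙ ♙ · ·│4
3│♙ ♙ · ♗ · · · ·│3
2│· · · ♙ · · ♙ ♙│2
1│♖ ♘ ♗ · ♔ · · ♖│1
  ─────────────────
  a b c d e f g h


a1, h1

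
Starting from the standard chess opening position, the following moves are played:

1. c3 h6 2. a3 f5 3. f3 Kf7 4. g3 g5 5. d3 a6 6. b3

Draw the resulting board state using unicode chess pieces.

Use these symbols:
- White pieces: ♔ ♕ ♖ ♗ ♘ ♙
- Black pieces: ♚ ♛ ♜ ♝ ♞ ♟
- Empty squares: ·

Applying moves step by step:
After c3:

♜ ♞ ♝ ♛ ♚ ♝ ♞ ♜
♟ ♟ ♟ ♟ ♟ ♟ ♟ ♟
· · · · · · · ·
· · · · · · · ·
· · · · · · · ·
· · ♙ · · · · ·
♙ ♙ · ♙ ♙ ♙ ♙ ♙
♖ ♘ ♗ ♕ ♔ ♗ ♘ ♖


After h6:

♜ ♞ ♝ ♛ ♚ ♝ ♞ ♜
♟ ♟ ♟ ♟ ♟ ♟ ♟ ·
· · · · · · · ♟
· · · · · · · ·
· · · · · · · ·
· · ♙ · · · · ·
♙ ♙ · ♙ ♙ ♙ ♙ ♙
♖ ♘ ♗ ♕ ♔ ♗ ♘ ♖


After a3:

♜ ♞ ♝ ♛ ♚ ♝ ♞ ♜
♟ ♟ ♟ ♟ ♟ ♟ ♟ ·
· · · · · · · ♟
· · · · · · · ·
· · · · · · · ·
♙ · ♙ · · · · ·
· ♙ · ♙ ♙ ♙ ♙ ♙
♖ ♘ ♗ ♕ ♔ ♗ ♘ ♖


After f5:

♜ ♞ ♝ ♛ ♚ ♝ ♞ ♜
♟ ♟ ♟ ♟ ♟ · ♟ ·
· · · · · · · ♟
· · · · · ♟ · ·
· · · · · · · ·
♙ · ♙ · · · · ·
· ♙ · ♙ ♙ ♙ ♙ ♙
♖ ♘ ♗ ♕ ♔ ♗ ♘ ♖


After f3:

♜ ♞ ♝ ♛ ♚ ♝ ♞ ♜
♟ ♟ ♟ ♟ ♟ · ♟ ·
· · · · · · · ♟
· · · · · ♟ · ·
· · · · · · · ·
♙ · ♙ · · ♙ · ·
· ♙ · ♙ ♙ · ♙ ♙
♖ ♘ ♗ ♕ ♔ ♗ ♘ ♖


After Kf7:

♜ ♞ ♝ ♛ · ♝ ♞ ♜
♟ ♟ ♟ ♟ ♟ ♚ ♟ ·
· · · · · · · ♟
· · · · · ♟ · ·
· · · · · · · ·
♙ · ♙ · · ♙ · ·
· ♙ · ♙ ♙ · ♙ ♙
♖ ♘ ♗ ♕ ♔ ♗ ♘ ♖


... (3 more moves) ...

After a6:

♜ ♞ ♝ ♛ · ♝ ♞ ♜
· ♟ ♟ ♟ ♟ ♚ · ·
♟ · · · · · · ♟
· · · · · ♟ ♟ ·
· · · · · · · ·
♙ · ♙ ♙ · ♙ ♙ ·
· ♙ · · ♙ · · ♙
♖ ♘ ♗ ♕ ♔ ♗ ♘ ♖


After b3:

♜ ♞ ♝ ♛ · ♝ ♞ ♜
· ♟ ♟ ♟ ♟ ♚ · ·
♟ · · · · · · ♟
· · · · · ♟ ♟ ·
· · · · · · · ·
♙ ♙ ♙ ♙ · ♙ ♙ ·
· · · · ♙ · · ♙
♖ ♘ ♗ ♕ ♔ ♗ ♘ ♖



  a b c d e f g h
  ─────────────────
8│♜ ♞ ♝ ♛ · ♝ ♞ ♜│8
7│· ♟ ♟ ♟ ♟ ♚ · ·│7
6│♟ · · · · · · ♟│6
5│· · · · · ♟ ♟ ·│5
4│· · · · · · · ·│4
3│♙ ♙ ♙ ♙ · ♙ ♙ ·│3
2│· · · · ♙ · · ♙│2
1│♖ ♘ ♗ ♕ ♔ ♗ ♘ ♖│1
  ─────────────────
  a b c d e f g h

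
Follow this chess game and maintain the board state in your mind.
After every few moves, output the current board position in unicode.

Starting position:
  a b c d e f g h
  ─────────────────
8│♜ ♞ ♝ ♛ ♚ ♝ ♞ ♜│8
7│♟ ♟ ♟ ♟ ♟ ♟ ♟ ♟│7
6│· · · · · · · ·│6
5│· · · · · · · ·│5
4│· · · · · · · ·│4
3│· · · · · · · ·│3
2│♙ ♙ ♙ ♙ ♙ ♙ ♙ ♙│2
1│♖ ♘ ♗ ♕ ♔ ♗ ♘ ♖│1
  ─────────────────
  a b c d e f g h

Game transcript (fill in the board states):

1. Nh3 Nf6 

  a b c d e f g h
  ─────────────────
8│♜ ♞ ♝ ♛ ♚ ♝ · ♜│8
7│♟ ♟ ♟ ♟ ♟ ♟ ♟ ♟│7
6│· · · · · ♞ · ·│6
5│· · · · · · · ·│5
4│· · · · · · · ·│4
3│· · · · · · · ♘│3
2│♙ ♙ ♙ ♙ ♙ ♙ ♙ ♙│2
1│♖ ♘ ♗ ♕ ♔ ♗ · ♖│1
  ─────────────────
  a b c d e f g h

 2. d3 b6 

  a b c d e f g h
  ─────────────────
8│♜ ♞ ♝ ♛ ♚ ♝ · ♜│8
7│♟ · ♟ ♟ ♟ ♟ ♟ ♟│7
6│· ♟ · · · ♞ · ·│6
5│· · · · · · · ·│5
4│· · · · · · · ·│4
3│· · · ♙ · · · ♘│3
2│♙ ♙ ♙ · ♙ ♙ ♙ ♙│2
1│♖ ♘ ♗ ♕ ♔ ♗ · ♖│1
  ─────────────────
  a b c d e f g h

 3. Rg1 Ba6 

  a b c d e f g h
  ─────────────────
8│♜ ♞ · ♛ ♚ ♝ · ♜│8
7│♟ · ♟ ♟ ♟ ♟ ♟ ♟│7
6│♝ ♟ · · · ♞ · ·│6
5│· · · · · · · ·│5
4│· · · · · · · ·│4
3│· · · ♙ · · · ♘│3
2│♙ ♙ ♙ · ♙ ♙ ♙ ♙│2
1│♖ ♘ ♗ ♕ ♔ ♗ ♖ ·│1
  ─────────────────
  a b c d e f g h

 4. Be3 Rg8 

  a b c d e f g h
  ─────────────────
8│♜ ♞ · ♛ ♚ ♝ ♜ ·│8
7│♟ · ♟ ♟ ♟ ♟ ♟ ♟│7
6│♝ ♟ · · · ♞ · ·│6
5│· · · · · · · ·│5
4│· · · · · · · ·│4
3│· · · ♙ ♗ · · ♘│3
2│♙ ♙ ♙ · ♙ ♙ ♙ ♙│2
1│♖ ♘ · ♕ ♔ ♗ ♖ ·│1
  ─────────────────
  a b c d e f g h

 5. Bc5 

  a b c d e f g h
  ─────────────────
8│♜ ♞ · ♛ ♚ ♝ ♜ ·│8
7│♟ · ♟ ♟ ♟ ♟ ♟ ♟│7
6│♝ ♟ · · · ♞ · ·│6
5│· · ♗ · · · · ·│5
4│· · · · · · · ·│4
3│· · · ♙ · · · ♘│3
2│♙ ♙ ♙ · ♙ ♙ ♙ ♙│2
1│♖ ♘ · ♕ ♔ ♗ ♖ ·│1
  ─────────────────
  a b c d e f g h


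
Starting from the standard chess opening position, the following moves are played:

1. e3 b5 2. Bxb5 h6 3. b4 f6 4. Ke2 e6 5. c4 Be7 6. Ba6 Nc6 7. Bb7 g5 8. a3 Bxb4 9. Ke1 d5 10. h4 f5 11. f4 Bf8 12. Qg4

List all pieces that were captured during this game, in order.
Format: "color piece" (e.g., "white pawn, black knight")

Tracking captures:
  Bxb5: captured black pawn
  Bxb4: captured white pawn

black pawn, white pawn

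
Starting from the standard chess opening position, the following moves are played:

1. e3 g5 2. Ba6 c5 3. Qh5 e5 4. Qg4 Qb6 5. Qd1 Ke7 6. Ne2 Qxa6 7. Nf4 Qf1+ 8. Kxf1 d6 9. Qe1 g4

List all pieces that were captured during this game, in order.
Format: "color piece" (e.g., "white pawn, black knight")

Tracking captures:
  Qxa6: captured white bishop
  Kxf1: captured black queen

white bishop, black queen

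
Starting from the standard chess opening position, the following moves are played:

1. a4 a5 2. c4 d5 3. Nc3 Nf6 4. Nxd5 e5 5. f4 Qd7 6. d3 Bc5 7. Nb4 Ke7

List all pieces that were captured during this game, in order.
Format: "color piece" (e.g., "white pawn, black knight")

Tracking captures:
  Nxd5: captured black pawn

black pawn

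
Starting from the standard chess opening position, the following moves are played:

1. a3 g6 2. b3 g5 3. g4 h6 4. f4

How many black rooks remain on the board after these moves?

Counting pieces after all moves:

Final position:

  a b c d e f g h
  ─────────────────
8│♜ ♞ ♝ ♛ ♚ ♝ ♞ ♜│8
7│♟ ♟ ♟ ♟ ♟ ♟ · ·│7
6│· · · · · · · ♟│6
5│· · · · · · ♟ ·│5
4│· · · · · ♙ ♙ ·│4
3│♙ ♙ · · · · · ·│3
2│· · ♙ ♙ ♙ · · ♙│2
1│♖ ♘ ♗ ♕ ♔ ♗ ♘ ♖│1
  ─────────────────
  a b c d e f g h


2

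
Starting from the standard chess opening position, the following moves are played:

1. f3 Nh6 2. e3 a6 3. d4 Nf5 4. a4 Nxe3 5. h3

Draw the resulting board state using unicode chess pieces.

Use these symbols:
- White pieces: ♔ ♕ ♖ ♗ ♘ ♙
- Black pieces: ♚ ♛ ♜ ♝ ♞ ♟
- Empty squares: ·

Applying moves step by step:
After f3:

♜ ♞ ♝ ♛ ♚ ♝ ♞ ♜
♟ ♟ ♟ ♟ ♟ ♟ ♟ ♟
· · · · · · · ·
· · · · · · · ·
· · · · · · · ·
· · · · · ♙ · ·
♙ ♙ ♙ ♙ ♙ · ♙ ♙
♖ ♘ ♗ ♕ ♔ ♗ ♘ ♖


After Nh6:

♜ ♞ ♝ ♛ ♚ ♝ · ♜
♟ ♟ ♟ ♟ ♟ ♟ ♟ ♟
· · · · · · · ♞
· · · · · · · ·
· · · · · · · ·
· · · · · ♙ · ·
♙ ♙ ♙ ♙ ♙ · ♙ ♙
♖ ♘ ♗ ♕ ♔ ♗ ♘ ♖


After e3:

♜ ♞ ♝ ♛ ♚ ♝ · ♜
♟ ♟ ♟ ♟ ♟ ♟ ♟ ♟
· · · · · · · ♞
· · · · · · · ·
· · · · · · · ·
· · · · ♙ ♙ · ·
♙ ♙ ♙ ♙ · · ♙ ♙
♖ ♘ ♗ ♕ ♔ ♗ ♘ ♖


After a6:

♜ ♞ ♝ ♛ ♚ ♝ · ♜
· ♟ ♟ ♟ ♟ ♟ ♟ ♟
♟ · · · · · · ♞
· · · · · · · ·
· · · · · · · ·
· · · · ♙ ♙ · ·
♙ ♙ ♙ ♙ · · ♙ ♙
♖ ♘ ♗ ♕ ♔ ♗ ♘ ♖


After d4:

♜ ♞ ♝ ♛ ♚ ♝ · ♜
· ♟ ♟ ♟ ♟ ♟ ♟ ♟
♟ · · · · · · ♞
· · · · · · · ·
· · · ♙ · · · ·
· · · · ♙ ♙ · ·
♙ ♙ ♙ · · · ♙ ♙
♖ ♘ ♗ ♕ ♔ ♗ ♘ ♖


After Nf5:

♜ ♞ ♝ ♛ ♚ ♝ · ♜
· ♟ ♟ ♟ ♟ ♟ ♟ ♟
♟ · · · · · · ·
· · · · · ♞ · ·
· · · ♙ · · · ·
· · · · ♙ ♙ · ·
♙ ♙ ♙ · · · ♙ ♙
♖ ♘ ♗ ♕ ♔ ♗ ♘ ♖


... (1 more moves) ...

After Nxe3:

♜ ♞ ♝ ♛ ♚ ♝ · ♜
· ♟ ♟ ♟ ♟ ♟ ♟ ♟
♟ · · · · · · ·
· · · · · · · ·
♙ · · ♙ · · · ·
· · · · ♞ ♙ · ·
· ♙ ♙ · · · ♙ ♙
♖ ♘ ♗ ♕ ♔ ♗ ♘ ♖


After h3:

♜ ♞ ♝ ♛ ♚ ♝ · ♜
· ♟ ♟ ♟ ♟ ♟ ♟ ♟
♟ · · · · · · ·
· · · · · · · ·
♙ · · ♙ · · · ·
· · · · ♞ ♙ · ♙
· ♙ ♙ · · · ♙ ·
♖ ♘ ♗ ♕ ♔ ♗ ♘ ♖



  a b c d e f g h
  ─────────────────
8│♜ ♞ ♝ ♛ ♚ ♝ · ♜│8
7│· ♟ ♟ ♟ ♟ ♟ ♟ ♟│7
6│♟ · · · · · · ·│6
5│· · · · · · · ·│5
4│♙ · · ♙ · · · ·│4
3│· · · · ♞ ♙ · ♙│3
2│· ♙ ♙ · · · ♙ ·│2
1│♖ ♘ ♗ ♕ ♔ ♗ ♘ ♖│1
  ─────────────────
  a b c d e f g h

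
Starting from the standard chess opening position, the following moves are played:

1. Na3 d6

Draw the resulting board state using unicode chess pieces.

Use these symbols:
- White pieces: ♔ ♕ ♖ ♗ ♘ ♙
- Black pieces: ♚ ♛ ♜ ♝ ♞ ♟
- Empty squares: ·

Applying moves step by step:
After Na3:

♜ ♞ ♝ ♛ ♚ ♝ ♞ ♜
♟ ♟ ♟ ♟ ♟ ♟ ♟ ♟
· · · · · · · ·
· · · · · · · ·
· · · · · · · ·
♘ · · · · · · ·
♙ ♙ ♙ ♙ ♙ ♙ ♙ ♙
♖ · ♗ ♕ ♔ ♗ ♘ ♖


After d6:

♜ ♞ ♝ ♛ ♚ ♝ ♞ ♜
♟ ♟ ♟ · ♟ ♟ ♟ ♟
· · · ♟ · · · ·
· · · · · · · ·
· · · · · · · ·
♘ · · · · · · ·
♙ ♙ ♙ ♙ ♙ ♙ ♙ ♙
♖ · ♗ ♕ ♔ ♗ ♘ ♖



  a b c d e f g h
  ─────────────────
8│♜ ♞ ♝ ♛ ♚ ♝ ♞ ♜│8
7│♟ ♟ ♟ · ♟ ♟ ♟ ♟│7
6│· · · ♟ · · · ·│6
5│· · · · · · · ·│5
4│· · · · · · · ·│4
3│♘ · · · · · · ·│3
2│♙ ♙ ♙ ♙ ♙ ♙ ♙ ♙│2
1│♖ · ♗ ♕ ♔ ♗ ♘ ♖│1
  ─────────────────
  a b c d e f g h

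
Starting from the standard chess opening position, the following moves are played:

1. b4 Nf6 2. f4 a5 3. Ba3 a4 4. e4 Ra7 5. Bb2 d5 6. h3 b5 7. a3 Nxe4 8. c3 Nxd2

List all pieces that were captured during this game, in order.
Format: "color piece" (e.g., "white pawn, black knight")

Tracking captures:
  Nxe4: captured white pawn
  Nxd2: captured white pawn

white pawn, white pawn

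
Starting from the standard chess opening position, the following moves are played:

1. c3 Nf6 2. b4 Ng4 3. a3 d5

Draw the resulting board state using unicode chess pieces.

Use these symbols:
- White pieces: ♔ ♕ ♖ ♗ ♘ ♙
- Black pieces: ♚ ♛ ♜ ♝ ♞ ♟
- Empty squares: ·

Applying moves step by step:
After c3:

♜ ♞ ♝ ♛ ♚ ♝ ♞ ♜
♟ ♟ ♟ ♟ ♟ ♟ ♟ ♟
· · · · · · · ·
· · · · · · · ·
· · · · · · · ·
· · ♙ · · · · ·
♙ ♙ · ♙ ♙ ♙ ♙ ♙
♖ ♘ ♗ ♕ ♔ ♗ ♘ ♖


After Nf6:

♜ ♞ ♝ ♛ ♚ ♝ · ♜
♟ ♟ ♟ ♟ ♟ ♟ ♟ ♟
· · · · · ♞ · ·
· · · · · · · ·
· · · · · · · ·
· · ♙ · · · · ·
♙ ♙ · ♙ ♙ ♙ ♙ ♙
♖ ♘ ♗ ♕ ♔ ♗ ♘ ♖


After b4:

♜ ♞ ♝ ♛ ♚ ♝ · ♜
♟ ♟ ♟ ♟ ♟ ♟ ♟ ♟
· · · · · ♞ · ·
· · · · · · · ·
· ♙ · · · · · ·
· · ♙ · · · · ·
♙ · · ♙ ♙ ♙ ♙ ♙
♖ ♘ ♗ ♕ ♔ ♗ ♘ ♖


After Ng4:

♜ ♞ ♝ ♛ ♚ ♝ · ♜
♟ ♟ ♟ ♟ ♟ ♟ ♟ ♟
· · · · · · · ·
· · · · · · · ·
· ♙ · · · · ♞ ·
· · ♙ · · · · ·
♙ · · ♙ ♙ ♙ ♙ ♙
♖ ♘ ♗ ♕ ♔ ♗ ♘ ♖


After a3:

♜ ♞ ♝ ♛ ♚ ♝ · ♜
♟ ♟ ♟ ♟ ♟ ♟ ♟ ♟
· · · · · · · ·
· · · · · · · ·
· ♙ · · · · ♞ ·
♙ · ♙ · · · · ·
· · · ♙ ♙ ♙ ♙ ♙
♖ ♘ ♗ ♕ ♔ ♗ ♘ ♖


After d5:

♜ ♞ ♝ ♛ ♚ ♝ · ♜
♟ ♟ ♟ · ♟ ♟ ♟ ♟
· · · · · · · ·
· · · ♟ · · · ·
· ♙ · · · · ♞ ·
♙ · ♙ · · · · ·
· · · ♙ ♙ ♙ ♙ ♙
♖ ♘ ♗ ♕ ♔ ♗ ♘ ♖



  a b c d e f g h
  ─────────────────
8│♜ ♞ ♝ ♛ ♚ ♝ · ♜│8
7│♟ ♟ ♟ · ♟ ♟ ♟ ♟│7
6│· · · · · · · ·│6
5│· · · ♟ · · · ·│5
4│· ♙ · · · · ♞ ·│4
3│♙ · ♙ · · · · ·│3
2│· · · ♙ ♙ ♙ ♙ ♙│2
1│♖ ♘ ♗ ♕ ♔ ♗ ♘ ♖│1
  ─────────────────
  a b c d e f g h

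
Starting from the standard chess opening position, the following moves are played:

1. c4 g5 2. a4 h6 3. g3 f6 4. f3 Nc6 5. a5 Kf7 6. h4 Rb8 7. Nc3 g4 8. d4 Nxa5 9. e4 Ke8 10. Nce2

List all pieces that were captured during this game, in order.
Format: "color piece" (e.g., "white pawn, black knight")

Tracking captures:
  Nxa5: captured white pawn

white pawn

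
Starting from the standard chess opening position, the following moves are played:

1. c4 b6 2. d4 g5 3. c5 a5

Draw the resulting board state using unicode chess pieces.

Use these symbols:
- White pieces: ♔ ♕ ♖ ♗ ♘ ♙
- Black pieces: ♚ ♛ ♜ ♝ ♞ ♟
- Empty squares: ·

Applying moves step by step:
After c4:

♜ ♞ ♝ ♛ ♚ ♝ ♞ ♜
♟ ♟ ♟ ♟ ♟ ♟ ♟ ♟
· · · · · · · ·
· · · · · · · ·
· · ♙ · · · · ·
· · · · · · · ·
♙ ♙ · ♙ ♙ ♙ ♙ ♙
♖ ♘ ♗ ♕ ♔ ♗ ♘ ♖


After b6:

♜ ♞ ♝ ♛ ♚ ♝ ♞ ♜
♟ · ♟ ♟ ♟ ♟ ♟ ♟
· ♟ · · · · · ·
· · · · · · · ·
· · ♙ · · · · ·
· · · · · · · ·
♙ ♙ · ♙ ♙ ♙ ♙ ♙
♖ ♘ ♗ ♕ ♔ ♗ ♘ ♖


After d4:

♜ ♞ ♝ ♛ ♚ ♝ ♞ ♜
♟ · ♟ ♟ ♟ ♟ ♟ ♟
· ♟ · · · · · ·
· · · · · · · ·
· · ♙ ♙ · · · ·
· · · · · · · ·
♙ ♙ · · ♙ ♙ ♙ ♙
♖ ♘ ♗ ♕ ♔ ♗ ♘ ♖


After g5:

♜ ♞ ♝ ♛ ♚ ♝ ♞ ♜
♟ · ♟ ♟ ♟ ♟ · ♟
· ♟ · · · · · ·
· · · · · · ♟ ·
· · ♙ ♙ · · · ·
· · · · · · · ·
♙ ♙ · · ♙ ♙ ♙ ♙
♖ ♘ ♗ ♕ ♔ ♗ ♘ ♖


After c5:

♜ ♞ ♝ ♛ ♚ ♝ ♞ ♜
♟ · ♟ ♟ ♟ ♟ · ♟
· ♟ · · · · · ·
· · ♙ · · · ♟ ·
· · · ♙ · · · ·
· · · · · · · ·
♙ ♙ · · ♙ ♙ ♙ ♙
♖ ♘ ♗ ♕ ♔ ♗ ♘ ♖


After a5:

♜ ♞ ♝ ♛ ♚ ♝ ♞ ♜
· · ♟ ♟ ♟ ♟ · ♟
· ♟ · · · · · ·
♟ · ♙ · · · ♟ ·
· · · ♙ · · · ·
· · · · · · · ·
♙ ♙ · · ♙ ♙ ♙ ♙
♖ ♘ ♗ ♕ ♔ ♗ ♘ ♖



  a b c d e f g h
  ─────────────────
8│♜ ♞ ♝ ♛ ♚ ♝ ♞ ♜│8
7│· · ♟ ♟ ♟ ♟ · ♟│7
6│· ♟ · · · · · ·│6
5│♟ · ♙ · · · ♟ ·│5
4│· · · ♙ · · · ·│4
3│· · · · · · · ·│3
2│♙ ♙ · · ♙ ♙ ♙ ♙│2
1│♖ ♘ ♗ ♕ ♔ ♗ ♘ ♖│1
  ─────────────────
  a b c d e f g h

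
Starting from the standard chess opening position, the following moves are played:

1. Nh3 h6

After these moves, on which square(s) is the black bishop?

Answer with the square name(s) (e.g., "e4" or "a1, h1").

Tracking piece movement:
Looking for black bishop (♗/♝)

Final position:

  a b c d e f g h
  ─────────────────
8│♜ ♞ ♝ ♛ ♚ ♝ ♞ ♜│8
7│♟ ♟ ♟ ♟ ♟ ♟ ♟ ·│7
6│· · · · · · · ♟│6
5│· · · · · · · ·│5
4│· · · · · · · ·│4
3│· · · · · · · ♘│3
2│♙ ♙ ♙ ♙ ♙ ♙ ♙ ♙│2
1│♖ ♘ ♗ ♕ ♔ ♗ · ♖│1
  ─────────────────
  a b c d e f g h


c8, f8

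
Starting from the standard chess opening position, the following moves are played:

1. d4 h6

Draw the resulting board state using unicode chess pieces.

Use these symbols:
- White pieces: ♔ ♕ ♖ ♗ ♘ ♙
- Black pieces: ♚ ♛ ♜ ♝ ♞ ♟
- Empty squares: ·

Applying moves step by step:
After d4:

♜ ♞ ♝ ♛ ♚ ♝ ♞ ♜
♟ ♟ ♟ ♟ ♟ ♟ ♟ ♟
· · · · · · · ·
· · · · · · · ·
· · · ♙ · · · ·
· · · · · · · ·
♙ ♙ ♙ · ♙ ♙ ♙ ♙
♖ ♘ ♗ ♕ ♔ ♗ ♘ ♖


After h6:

♜ ♞ ♝ ♛ ♚ ♝ ♞ ♜
♟ ♟ ♟ ♟ ♟ ♟ ♟ ·
· · · · · · · ♟
· · · · · · · ·
· · · ♙ · · · ·
· · · · · · · ·
♙ ♙ ♙ · ♙ ♙ ♙ ♙
♖ ♘ ♗ ♕ ♔ ♗ ♘ ♖



  a b c d e f g h
  ─────────────────
8│♜ ♞ ♝ ♛ ♚ ♝ ♞ ♜│8
7│♟ ♟ ♟ ♟ ♟ ♟ ♟ ·│7
6│· · · · · · · ♟│6
5│· · · · · · · ·│5
4│· · · ♙ · · · ·│4
3│· · · · · · · ·│3
2│♙ ♙ ♙ · ♙ ♙ ♙ ♙│2
1│♖ ♘ ♗ ♕ ♔ ♗ ♘ ♖│1
  ─────────────────
  a b c d e f g h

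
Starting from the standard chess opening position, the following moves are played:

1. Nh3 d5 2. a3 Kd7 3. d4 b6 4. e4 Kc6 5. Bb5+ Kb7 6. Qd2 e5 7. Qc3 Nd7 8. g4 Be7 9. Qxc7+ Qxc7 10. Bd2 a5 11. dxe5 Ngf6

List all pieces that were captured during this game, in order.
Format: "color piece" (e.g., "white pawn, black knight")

Tracking captures:
  Qxc7+: captured black pawn
  Qxc7: captured white queen
  dxe5: captured black pawn

black pawn, white queen, black pawn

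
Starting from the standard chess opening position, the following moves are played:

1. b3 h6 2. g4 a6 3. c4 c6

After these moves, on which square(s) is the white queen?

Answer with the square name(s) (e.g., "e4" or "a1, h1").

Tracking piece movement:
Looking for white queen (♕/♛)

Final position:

  a b c d e f g h
  ─────────────────
8│♜ ♞ ♝ ♛ ♚ ♝ ♞ ♜│8
7│· ♟ · ♟ ♟ ♟ ♟ ·│7
6│♟ · ♟ · · · · ♟│6
5│· · · · · · · ·│5
4│· · ♙ · · · ♙ ·│4
3│· ♙ · · · · · ·│3
2│♙ · · ♙ ♙ ♙ · ♙│2
1│♖ ♘ ♗ ♕ ♔ ♗ ♘ ♖│1
  ─────────────────
  a b c d e f g h


d1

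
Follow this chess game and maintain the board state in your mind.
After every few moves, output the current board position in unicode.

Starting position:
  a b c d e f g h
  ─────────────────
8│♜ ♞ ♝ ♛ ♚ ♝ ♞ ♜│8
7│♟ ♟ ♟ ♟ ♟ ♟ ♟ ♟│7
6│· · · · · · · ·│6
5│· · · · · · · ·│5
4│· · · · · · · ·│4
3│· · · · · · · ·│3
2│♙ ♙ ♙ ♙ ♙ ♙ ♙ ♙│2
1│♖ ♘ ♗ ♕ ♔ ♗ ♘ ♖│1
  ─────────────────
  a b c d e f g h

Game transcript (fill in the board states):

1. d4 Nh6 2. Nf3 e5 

  a b c d e f g h
  ─────────────────
8│♜ ♞ ♝ ♛ ♚ ♝ · ♜│8
7│♟ ♟ ♟ ♟ · ♟ ♟ ♟│7
6│· · · · · · · ♞│6
5│· · · · ♟ · · ·│5
4│· · · ♙ · · · ·│4
3│· · · · · ♘ · ·│3
2│♙ ♙ ♙ · ♙ ♙ ♙ ♙│2
1│♖ ♘ ♗ ♕ ♔ ♗ · ♖│1
  ─────────────────
  a b c d e f g h

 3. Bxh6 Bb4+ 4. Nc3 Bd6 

  a b c d e f g h
  ─────────────────
8│♜ ♞ ♝ ♛ ♚ · · ♜│8
7│♟ ♟ ♟ ♟ · ♟ ♟ ♟│7
6│· · · ♝ · · · ♗│6
5│· · · · ♟ · · ·│5
4│· · · ♙ · · · ·│4
3│· · ♘ · · ♘ · ·│3
2│♙ ♙ ♙ · ♙ ♙ ♙ ♙│2
1│♖ · · ♕ ♔ ♗ · ♖│1
  ─────────────────
  a b c d e f g h

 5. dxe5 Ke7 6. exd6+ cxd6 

  a b c d e f g h
  ─────────────────
8│♜ ♞ ♝ ♛ · · · ♜│8
7│♟ ♟ · ♟ ♚ ♟ ♟ ♟│7
6│· · · ♟ · · · ♗│6
5│· · · · · · · ·│5
4│· · · · · · · ·│4
3│· · ♘ · · ♘ · ·│3
2│♙ ♙ ♙ · ♙ ♙ ♙ ♙│2
1│♖ · · ♕ ♔ ♗ · ♖│1
  ─────────────────
  a b c d e f g h

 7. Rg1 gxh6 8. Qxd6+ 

  a b c d e f g h
  ─────────────────
8│♜ ♞ ♝ ♛ · · · ♜│8
7│♟ ♟ · ♟ ♚ ♟ · ♟│7
6│· · · ♕ · · · ♟│6
5│· · · · · · · ·│5
4│· · · · · · · ·│4
3│· · ♘ · · ♘ · ·│3
2│♙ ♙ ♙ · ♙ ♙ ♙ ♙│2
1│♖ · · · ♔ ♗ ♖ ·│1
  ─────────────────
  a b c d e f g h


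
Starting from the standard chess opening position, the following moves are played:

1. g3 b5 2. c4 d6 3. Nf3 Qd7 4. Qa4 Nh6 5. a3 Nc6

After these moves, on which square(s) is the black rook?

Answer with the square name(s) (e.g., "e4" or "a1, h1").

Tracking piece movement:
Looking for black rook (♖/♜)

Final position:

  a b c d e f g h
  ─────────────────
8│♜ · ♝ · ♚ ♝ · ♜│8
7│♟ · ♟ ♛ ♟ ♟ ♟ ♟│7
6│· · ♞ ♟ · · · ♞│6
5│· ♟ · · · · · ·│5
4│♕ · ♙ · · · · ·│4
3│♙ · · · · ♘ ♙ ·│3
2│· ♙ · ♙ ♙ ♙ · ♙│2
1│♖ ♘ ♗ · ♔ ♗ · ♖│1
  ─────────────────
  a b c d e f g h


a8, h8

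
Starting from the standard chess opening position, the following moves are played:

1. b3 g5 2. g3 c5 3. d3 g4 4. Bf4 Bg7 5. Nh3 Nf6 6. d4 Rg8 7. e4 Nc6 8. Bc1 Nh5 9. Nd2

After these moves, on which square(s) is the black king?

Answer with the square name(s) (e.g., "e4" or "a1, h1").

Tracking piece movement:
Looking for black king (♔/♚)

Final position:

  a b c d e f g h
  ─────────────────
8│♜ · ♝ ♛ ♚ · ♜ ·│8
7│♟ ♟ · ♟ ♟ ♟ ♝ ♟│7
6│· · ♞ · · · · ·│6
5│· · ♟ · · · · ♞│5
4│· · · ♙ ♙ · ♟ ·│4
3│· ♙ · · · · ♙ ♘│3
2│♙ · ♙ ♘ · ♙ · ♙│2
1│♖ · ♗ ♕ ♔ ♗ · ♖│1
  ─────────────────
  a b c d e f g h


e8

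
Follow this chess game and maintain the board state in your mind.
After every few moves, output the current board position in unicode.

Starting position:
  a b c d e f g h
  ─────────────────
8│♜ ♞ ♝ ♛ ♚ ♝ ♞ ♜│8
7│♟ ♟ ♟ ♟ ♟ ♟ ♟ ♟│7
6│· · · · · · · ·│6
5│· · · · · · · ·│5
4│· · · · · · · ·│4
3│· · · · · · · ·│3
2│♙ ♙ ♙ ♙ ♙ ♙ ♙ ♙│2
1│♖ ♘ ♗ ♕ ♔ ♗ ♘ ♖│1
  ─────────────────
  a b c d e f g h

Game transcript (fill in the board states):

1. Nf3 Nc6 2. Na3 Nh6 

  a b c d e f g h
  ─────────────────
8│♜ · ♝ ♛ ♚ ♝ · ♜│8
7│♟ ♟ ♟ ♟ ♟ ♟ ♟ ♟│7
6│· · ♞ · · · · ♞│6
5│· · · · · · · ·│5
4│· · · · · · · ·│4
3│♘ · · · · ♘ · ·│3
2│♙ ♙ ♙ ♙ ♙ ♙ ♙ ♙│2
1│♖ · ♗ ♕ ♔ ♗ · ♖│1
  ─────────────────
  a b c d e f g h

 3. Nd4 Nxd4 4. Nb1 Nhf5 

  a b c d e f g h
  ─────────────────
8│♜ · ♝ ♛ ♚ ♝ · ♜│8
7│♟ ♟ ♟ ♟ ♟ ♟ ♟ ♟│7
6│· · · · · · · ·│6
5│· · · · · ♞ · ·│5
4│· · · ♞ · · · ·│4
3│· · · · · · · ·│3
2│♙ ♙ ♙ ♙ ♙ ♙ ♙ ♙│2
1│♖ ♘ ♗ ♕ ♔ ♗ · ♖│1
  ─────────────────
  a b c d e f g h

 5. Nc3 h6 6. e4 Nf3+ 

  a b c d e f g h
  ─────────────────
8│♜ · ♝ ♛ ♚ ♝ · ♜│8
7│♟ ♟ ♟ ♟ ♟ ♟ ♟ ·│7
6│· · · · · · · ♟│6
5│· · · · · ♞ · ·│5
4│· · · · ♙ · · ·│4
3│· · ♘ · · ♞ · ·│3
2│♙ ♙ ♙ ♙ · ♙ ♙ ♙│2
1│♖ · ♗ ♕ ♔ ♗ · ♖│1
  ─────────────────
  a b c d e f g h

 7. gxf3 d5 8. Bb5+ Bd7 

  a b c d e f g h
  ─────────────────
8│♜ · · ♛ ♚ ♝ · ♜│8
7│♟ ♟ ♟ ♝ ♟ ♟ ♟ ·│7
6│· · · · · · · ♟│6
5│· ♗ · ♟ · ♞ · ·│5
4│· · · · ♙ · · ·│4
3│· · ♘ · · ♙ · ·│3
2│♙ ♙ ♙ ♙ · ♙ · ♙│2
1│♖ · ♗ ♕ ♔ · · ♖│1
  ─────────────────
  a b c d e f g h

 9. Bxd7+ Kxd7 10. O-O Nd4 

  a b c d e f g h
  ─────────────────
8│♜ · · ♛ · ♝ · ♜│8
7│♟ ♟ ♟ ♚ ♟ ♟ ♟ ·│7
6│· · · · · · · ♟│6
5│· · · ♟ · · · ·│5
4│· · · ♞ ♙ · · ·│4
3│· · ♘ · · ♙ · ·│3
2│♙ ♙ ♙ ♙ · ♙ · ♙│2
1│♖ · ♗ ♕ · ♖ ♔ ·│1
  ─────────────────
  a b c d e f g h



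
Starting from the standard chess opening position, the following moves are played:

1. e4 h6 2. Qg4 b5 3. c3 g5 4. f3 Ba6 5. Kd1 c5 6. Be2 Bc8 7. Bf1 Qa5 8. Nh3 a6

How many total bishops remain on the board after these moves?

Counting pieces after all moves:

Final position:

  a b c d e f g h
  ─────────────────
8│♜ ♞ ♝ · ♚ ♝ ♞ ♜│8
7│· · · ♟ ♟ ♟ · ·│7
6│♟ · · · · · · ♟│6
5│♛ ♟ ♟ · · · ♟ ·│5
4│· · · · ♙ · ♕ ·│4
3│· · ♙ · · ♙ · ♘│3
2│♙ ♙ · ♙ · · ♙ ♙│2
1│♖ ♘ ♗ ♔ · ♗ · ♖│1
  ─────────────────
  a b c d e f g h


4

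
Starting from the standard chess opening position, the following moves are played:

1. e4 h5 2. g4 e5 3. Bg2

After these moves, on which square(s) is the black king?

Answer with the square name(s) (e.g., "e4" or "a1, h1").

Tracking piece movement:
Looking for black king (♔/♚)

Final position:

  a b c d e f g h
  ─────────────────
8│♜ ♞ ♝ ♛ ♚ ♝ ♞ ♜│8
7│♟ ♟ ♟ ♟ · ♟ ♟ ·│7
6│· · · · · · · ·│6
5│· · · · ♟ · · ♟│5
4│· · · · ♙ · ♙ ·│4
3│· · · · · · · ·│3
2│♙ ♙ ♙ ♙ · ♙ ♗ ♙│2
1│♖ ♘ ♗ ♕ ♔ · ♘ ♖│1
  ─────────────────
  a b c d e f g h


e8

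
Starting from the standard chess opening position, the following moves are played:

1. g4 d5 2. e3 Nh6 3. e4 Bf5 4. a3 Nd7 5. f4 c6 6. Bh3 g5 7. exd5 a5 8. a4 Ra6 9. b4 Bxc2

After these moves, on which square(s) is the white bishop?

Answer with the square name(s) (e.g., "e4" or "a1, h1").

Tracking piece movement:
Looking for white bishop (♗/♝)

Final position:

  a b c d e f g h
  ─────────────────
8│· · · ♛ ♚ ♝ · ♜│8
7│· ♟ · ♞ ♟ ♟ · ♟│7
6│♜ · ♟ · · · · ♞│6
5│♟ · · ♙ · · ♟ ·│5
4│♙ ♙ · · · ♙ ♙ ·│4
3│· · · · · · · ♗│3
2│· · ♝ ♙ · · · ♙│2
1│♖ ♘ ♗ ♕ ♔ · ♘ ♖│1
  ─────────────────
  a b c d e f g h


c1, h3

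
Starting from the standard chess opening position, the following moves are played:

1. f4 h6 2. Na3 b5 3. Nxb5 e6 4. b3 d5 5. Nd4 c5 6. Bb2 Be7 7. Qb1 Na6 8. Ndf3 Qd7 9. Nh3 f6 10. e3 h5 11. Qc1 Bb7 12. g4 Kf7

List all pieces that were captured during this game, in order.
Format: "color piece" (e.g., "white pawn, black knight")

Tracking captures:
  Nxb5: captured black pawn

black pawn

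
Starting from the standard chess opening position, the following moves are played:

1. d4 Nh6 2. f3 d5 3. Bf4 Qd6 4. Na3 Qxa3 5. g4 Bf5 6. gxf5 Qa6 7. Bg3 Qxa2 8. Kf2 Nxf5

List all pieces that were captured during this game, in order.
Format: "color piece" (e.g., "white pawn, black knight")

Tracking captures:
  Qxa3: captured white knight
  gxf5: captured black bishop
  Qxa2: captured white pawn
  Nxf5: captured white pawn

white knight, black bishop, white pawn, white pawn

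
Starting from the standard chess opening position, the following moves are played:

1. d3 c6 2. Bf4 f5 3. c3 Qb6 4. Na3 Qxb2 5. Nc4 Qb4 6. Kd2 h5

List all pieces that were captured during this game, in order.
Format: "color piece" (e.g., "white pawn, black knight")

Tracking captures:
  Qxb2: captured white pawn

white pawn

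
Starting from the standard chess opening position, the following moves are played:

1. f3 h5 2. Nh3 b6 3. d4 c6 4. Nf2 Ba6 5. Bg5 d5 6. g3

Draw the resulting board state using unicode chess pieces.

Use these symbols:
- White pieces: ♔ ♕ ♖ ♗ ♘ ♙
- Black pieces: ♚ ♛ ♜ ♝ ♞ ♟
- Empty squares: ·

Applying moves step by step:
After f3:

♜ ♞ ♝ ♛ ♚ ♝ ♞ ♜
♟ ♟ ♟ ♟ ♟ ♟ ♟ ♟
· · · · · · · ·
· · · · · · · ·
· · · · · · · ·
· · · · · ♙ · ·
♙ ♙ ♙ ♙ ♙ · ♙ ♙
♖ ♘ ♗ ♕ ♔ ♗ ♘ ♖


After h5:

♜ ♞ ♝ ♛ ♚ ♝ ♞ ♜
♟ ♟ ♟ ♟ ♟ ♟ ♟ ·
· · · · · · · ·
· · · · · · · ♟
· · · · · · · ·
· · · · · ♙ · ·
♙ ♙ ♙ ♙ ♙ · ♙ ♙
♖ ♘ ♗ ♕ ♔ ♗ ♘ ♖


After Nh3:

♜ ♞ ♝ ♛ ♚ ♝ ♞ ♜
♟ ♟ ♟ ♟ ♟ ♟ ♟ ·
· · · · · · · ·
· · · · · · · ♟
· · · · · · · ·
· · · · · ♙ · ♘
♙ ♙ ♙ ♙ ♙ · ♙ ♙
♖ ♘ ♗ ♕ ♔ ♗ · ♖


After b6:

♜ ♞ ♝ ♛ ♚ ♝ ♞ ♜
♟ · ♟ ♟ ♟ ♟ ♟ ·
· ♟ · · · · · ·
· · · · · · · ♟
· · · · · · · ·
· · · · · ♙ · ♘
♙ ♙ ♙ ♙ ♙ · ♙ ♙
♖ ♘ ♗ ♕ ♔ ♗ · ♖


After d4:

♜ ♞ ♝ ♛ ♚ ♝ ♞ ♜
♟ · ♟ ♟ ♟ ♟ ♟ ·
· ♟ · · · · · ·
· · · · · · · ♟
· · · ♙ · · · ·
· · · · · ♙ · ♘
♙ ♙ ♙ · ♙ · ♙ ♙
♖ ♘ ♗ ♕ ♔ ♗ · ♖


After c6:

♜ ♞ ♝ ♛ ♚ ♝ ♞ ♜
♟ · · ♟ ♟ ♟ ♟ ·
· ♟ ♟ · · · · ·
· · · · · · · ♟
· · · ♙ · · · ·
· · · · · ♙ · ♘
♙ ♙ ♙ · ♙ · ♙ ♙
♖ ♘ ♗ ♕ ♔ ♗ · ♖


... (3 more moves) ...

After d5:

♜ ♞ · ♛ ♚ ♝ ♞ ♜
♟ · · · ♟ ♟ ♟ ·
♝ ♟ ♟ · · · · ·
· · · ♟ · · ♗ ♟
· · · ♙ · · · ·
· · · · · ♙ · ·
♙ ♙ ♙ · ♙ ♘ ♙ ♙
♖ ♘ · ♕ ♔ ♗ · ♖


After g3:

♜ ♞ · ♛ ♚ ♝ ♞ ♜
♟ · · · ♟ ♟ ♟ ·
♝ ♟ ♟ · · · · ·
· · · ♟ · · ♗ ♟
· · · ♙ · · · ·
· · · · · ♙ ♙ ·
♙ ♙ ♙ · ♙ ♘ · ♙
♖ ♘ · ♕ ♔ ♗ · ♖



  a b c d e f g h
  ─────────────────
8│♜ ♞ · ♛ ♚ ♝ ♞ ♜│8
7│♟ · · · ♟ ♟ ♟ ·│7
6│♝ ♟ ♟ · · · · ·│6
5│· · · ♟ · · ♗ ♟│5
4│· · · ♙ · · · ·│4
3│· · · · · ♙ ♙ ·│3
2│♙ ♙ ♙ · ♙ ♘ · ♙│2
1│♖ ♘ · ♕ ♔ ♗ · ♖│1
  ─────────────────
  a b c d e f g h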